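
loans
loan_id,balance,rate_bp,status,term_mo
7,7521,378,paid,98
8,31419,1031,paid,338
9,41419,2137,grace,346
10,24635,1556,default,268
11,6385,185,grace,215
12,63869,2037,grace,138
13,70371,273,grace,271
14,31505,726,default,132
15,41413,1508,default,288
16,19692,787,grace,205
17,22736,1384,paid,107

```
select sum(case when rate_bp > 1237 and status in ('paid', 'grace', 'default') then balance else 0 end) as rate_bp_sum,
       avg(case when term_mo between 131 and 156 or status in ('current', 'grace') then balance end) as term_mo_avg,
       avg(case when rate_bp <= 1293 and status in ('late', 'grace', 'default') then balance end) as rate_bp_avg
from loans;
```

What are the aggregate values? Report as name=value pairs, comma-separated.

[rate_bp_sum: rate_bp > 1237 and status in ('paid', 'grace', 'default')]
loan_id=7: ✗
loan_id=8: ✗
loan_id=9: ✓ → 41419
loan_id=10: ✓ → 24635
loan_id=11: ✗
loan_id=12: ✓ → 63869
loan_id=13: ✗
loan_id=14: ✗
loan_id=15: ✓ → 41413
loan_id=16: ✗
loan_id=17: ✓ → 22736
rate_bp_sum = 41419 + 24635 + 63869 + 41413 + 22736 = 194072
—
[term_mo_avg: term_mo between 131 and 156 or status in ('current', 'grace')]
loan_id=7: ✗
loan_id=8: ✗
loan_id=9: ✓ → 41419
loan_id=10: ✗
loan_id=11: ✓ → 6385
loan_id=12: ✓ → 63869
loan_id=13: ✓ → 70371
loan_id=14: ✓ → 31505
loan_id=15: ✗
loan_id=16: ✓ → 19692
loan_id=17: ✗
term_mo_avg = (41419 + 6385 + 63869 + 70371 + 31505 + 19692) / 6 = 38873.5
—
[rate_bp_avg: rate_bp <= 1293 and status in ('late', 'grace', 'default')]
loan_id=7: ✗
loan_id=8: ✗
loan_id=9: ✗
loan_id=10: ✗
loan_id=11: ✓ → 6385
loan_id=12: ✗
loan_id=13: ✓ → 70371
loan_id=14: ✓ → 31505
loan_id=15: ✗
loan_id=16: ✓ → 19692
loan_id=17: ✗
rate_bp_avg = (6385 + 70371 + 31505 + 19692) / 4 = 31988.25

rate_bp_sum=194072, term_mo_avg=38873.5, rate_bp_avg=31988.25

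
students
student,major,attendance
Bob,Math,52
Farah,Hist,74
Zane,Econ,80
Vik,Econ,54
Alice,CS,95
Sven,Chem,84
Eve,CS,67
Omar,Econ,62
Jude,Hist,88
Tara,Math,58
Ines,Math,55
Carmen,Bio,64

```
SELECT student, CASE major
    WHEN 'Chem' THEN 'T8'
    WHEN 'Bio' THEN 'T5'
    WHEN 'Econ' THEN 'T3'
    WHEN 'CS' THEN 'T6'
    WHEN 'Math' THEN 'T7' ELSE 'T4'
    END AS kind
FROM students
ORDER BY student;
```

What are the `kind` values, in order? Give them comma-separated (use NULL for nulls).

T6, T7, T5, T6, T4, T7, T4, T3, T8, T7, T3, T3

student=Alice: major='CS' → T6
student=Bob: major='Math' → T7
student=Carmen: major='Bio' → T5
student=Eve: major='CS' → T6
student=Farah: ELSE → T4
student=Ines: major='Math' → T7
student=Jude: ELSE → T4
student=Omar: major='Econ' → T3
student=Sven: major='Chem' → T8
student=Tara: major='Math' → T7
student=Vik: major='Econ' → T3
student=Zane: major='Econ' → T3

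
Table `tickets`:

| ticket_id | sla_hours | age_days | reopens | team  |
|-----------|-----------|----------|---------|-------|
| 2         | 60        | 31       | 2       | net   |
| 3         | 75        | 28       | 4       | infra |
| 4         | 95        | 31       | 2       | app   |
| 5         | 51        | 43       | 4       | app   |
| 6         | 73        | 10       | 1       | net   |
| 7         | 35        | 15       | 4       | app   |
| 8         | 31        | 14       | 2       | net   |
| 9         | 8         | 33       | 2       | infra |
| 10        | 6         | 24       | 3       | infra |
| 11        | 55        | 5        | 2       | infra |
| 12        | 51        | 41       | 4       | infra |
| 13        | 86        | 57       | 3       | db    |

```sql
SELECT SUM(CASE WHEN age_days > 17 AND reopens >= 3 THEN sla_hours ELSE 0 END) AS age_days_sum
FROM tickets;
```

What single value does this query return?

269

ticket_id=2: ✗
ticket_id=3: ✓ → 75
ticket_id=4: ✗
ticket_id=5: ✓ → 51
ticket_id=6: ✗
ticket_id=7: ✗
ticket_id=8: ✗
ticket_id=9: ✗
ticket_id=10: ✓ → 6
ticket_id=11: ✗
ticket_id=12: ✓ → 51
ticket_id=13: ✓ → 86
age_days_sum = 75 + 51 + 6 + 51 + 86 = 269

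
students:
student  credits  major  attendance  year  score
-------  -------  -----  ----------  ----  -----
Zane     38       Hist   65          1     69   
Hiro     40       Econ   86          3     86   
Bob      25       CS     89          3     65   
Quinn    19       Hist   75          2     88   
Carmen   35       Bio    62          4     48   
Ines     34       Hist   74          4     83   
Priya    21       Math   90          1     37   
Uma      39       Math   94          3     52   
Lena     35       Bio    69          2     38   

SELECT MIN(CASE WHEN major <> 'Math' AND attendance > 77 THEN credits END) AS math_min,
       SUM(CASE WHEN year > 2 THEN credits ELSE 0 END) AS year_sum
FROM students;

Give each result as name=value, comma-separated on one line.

[math_min: major <> 'Math' AND attendance > 77]
student=Zane: ✗
student=Hiro: ✓ → 40
student=Bob: ✓ → 25
student=Quinn: ✗
student=Carmen: ✗
student=Ines: ✗
student=Priya: ✗
student=Uma: ✗
student=Lena: ✗
math_min = MIN(40, 25) = 25
—
[year_sum: year > 2]
student=Zane: ✗
student=Hiro: ✓ → 40
student=Bob: ✓ → 25
student=Quinn: ✗
student=Carmen: ✓ → 35
student=Ines: ✓ → 34
student=Priya: ✗
student=Uma: ✓ → 39
student=Lena: ✗
year_sum = 40 + 25 + 35 + 34 + 39 = 173

math_min=25, year_sum=173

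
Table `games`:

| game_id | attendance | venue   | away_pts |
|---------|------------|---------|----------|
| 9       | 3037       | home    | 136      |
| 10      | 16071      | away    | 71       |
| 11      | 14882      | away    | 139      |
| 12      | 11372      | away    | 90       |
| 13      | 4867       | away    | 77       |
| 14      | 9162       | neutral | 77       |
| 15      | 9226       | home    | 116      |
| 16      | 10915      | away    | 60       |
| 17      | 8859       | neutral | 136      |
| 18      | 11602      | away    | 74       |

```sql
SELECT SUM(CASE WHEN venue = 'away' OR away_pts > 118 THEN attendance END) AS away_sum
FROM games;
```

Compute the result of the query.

81605

game_id=9: ✓ → 3037
game_id=10: ✓ → 16071
game_id=11: ✓ → 14882
game_id=12: ✓ → 11372
game_id=13: ✓ → 4867
game_id=14: ✗
game_id=15: ✗
game_id=16: ✓ → 10915
game_id=17: ✓ → 8859
game_id=18: ✓ → 11602
away_sum = 3037 + 16071 + 14882 + 11372 + 4867 + 10915 + 8859 + 11602 = 81605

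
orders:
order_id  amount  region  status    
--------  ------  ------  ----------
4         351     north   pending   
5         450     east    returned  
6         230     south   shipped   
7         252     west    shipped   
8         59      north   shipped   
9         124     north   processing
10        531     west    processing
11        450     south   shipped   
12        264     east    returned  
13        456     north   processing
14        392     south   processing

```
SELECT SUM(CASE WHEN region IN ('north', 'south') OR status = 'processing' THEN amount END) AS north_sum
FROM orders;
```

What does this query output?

order_id=4: ✓ → 351
order_id=5: ✗
order_id=6: ✓ → 230
order_id=7: ✗
order_id=8: ✓ → 59
order_id=9: ✓ → 124
order_id=10: ✓ → 531
order_id=11: ✓ → 450
order_id=12: ✗
order_id=13: ✓ → 456
order_id=14: ✓ → 392
north_sum = 351 + 230 + 59 + 124 + 531 + 450 + 456 + 392 = 2593

2593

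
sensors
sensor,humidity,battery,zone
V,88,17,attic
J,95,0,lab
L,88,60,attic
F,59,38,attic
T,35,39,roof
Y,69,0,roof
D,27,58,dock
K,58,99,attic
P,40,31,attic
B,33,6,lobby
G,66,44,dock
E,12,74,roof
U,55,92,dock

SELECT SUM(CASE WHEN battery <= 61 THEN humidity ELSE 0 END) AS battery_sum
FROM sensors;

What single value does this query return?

sensor=V: ✓ → 88
sensor=J: ✓ → 95
sensor=L: ✓ → 88
sensor=F: ✓ → 59
sensor=T: ✓ → 35
sensor=Y: ✓ → 69
sensor=D: ✓ → 27
sensor=K: ✗
sensor=P: ✓ → 40
sensor=B: ✓ → 33
sensor=G: ✓ → 66
sensor=E: ✗
sensor=U: ✗
battery_sum = 88 + 95 + 88 + 59 + 35 + 69 + 27 + 40 + 33 + 66 = 600

600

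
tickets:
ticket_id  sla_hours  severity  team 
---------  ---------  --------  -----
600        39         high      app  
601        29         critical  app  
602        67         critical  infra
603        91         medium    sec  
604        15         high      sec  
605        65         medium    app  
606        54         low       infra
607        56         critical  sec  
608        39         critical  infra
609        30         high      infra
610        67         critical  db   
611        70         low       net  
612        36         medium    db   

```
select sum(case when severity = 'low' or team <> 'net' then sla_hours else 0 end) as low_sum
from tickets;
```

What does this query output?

658

ticket_id=600: ✓ → 39
ticket_id=601: ✓ → 29
ticket_id=602: ✓ → 67
ticket_id=603: ✓ → 91
ticket_id=604: ✓ → 15
ticket_id=605: ✓ → 65
ticket_id=606: ✓ → 54
ticket_id=607: ✓ → 56
ticket_id=608: ✓ → 39
ticket_id=609: ✓ → 30
ticket_id=610: ✓ → 67
ticket_id=611: ✓ → 70
ticket_id=612: ✓ → 36
low_sum = 39 + 29 + 67 + 91 + 15 + 65 + 54 + 56 + 39 + 30 + 67 + 70 + 36 = 658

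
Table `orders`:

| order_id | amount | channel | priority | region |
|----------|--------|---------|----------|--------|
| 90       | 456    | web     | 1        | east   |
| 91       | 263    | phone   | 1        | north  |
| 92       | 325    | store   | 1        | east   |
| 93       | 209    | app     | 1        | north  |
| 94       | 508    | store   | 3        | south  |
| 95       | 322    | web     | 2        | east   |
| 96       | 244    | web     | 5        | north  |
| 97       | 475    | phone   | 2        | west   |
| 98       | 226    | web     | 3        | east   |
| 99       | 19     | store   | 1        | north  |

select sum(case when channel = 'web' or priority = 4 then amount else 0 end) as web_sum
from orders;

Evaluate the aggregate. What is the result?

order_id=90: ✓ → 456
order_id=91: ✗
order_id=92: ✗
order_id=93: ✗
order_id=94: ✗
order_id=95: ✓ → 322
order_id=96: ✓ → 244
order_id=97: ✗
order_id=98: ✓ → 226
order_id=99: ✗
web_sum = 456 + 322 + 244 + 226 = 1248

1248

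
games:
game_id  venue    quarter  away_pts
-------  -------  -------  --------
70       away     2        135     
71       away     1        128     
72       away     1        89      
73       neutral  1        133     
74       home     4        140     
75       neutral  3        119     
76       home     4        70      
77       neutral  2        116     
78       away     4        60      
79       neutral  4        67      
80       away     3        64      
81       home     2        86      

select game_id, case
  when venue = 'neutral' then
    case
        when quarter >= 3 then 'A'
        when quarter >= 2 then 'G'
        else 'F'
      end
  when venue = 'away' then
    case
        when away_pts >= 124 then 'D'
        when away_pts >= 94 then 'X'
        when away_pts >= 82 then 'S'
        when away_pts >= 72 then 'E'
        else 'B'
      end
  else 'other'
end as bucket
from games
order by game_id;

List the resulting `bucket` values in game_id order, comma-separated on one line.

D, D, S, F, other, A, other, G, B, A, B, other

game_id=70: venue='away' → inner[away_pts >= 124] → D
game_id=71: venue='away' → inner[away_pts >= 124] → D
game_id=72: venue='away' → inner[away_pts >= 82] → S
game_id=73: venue='neutral' → inner[ELSE] → F
game_id=74: venue='home' → outer ELSE → other
game_id=75: venue='neutral' → inner[quarter >= 3] → A
game_id=76: venue='home' → outer ELSE → other
game_id=77: venue='neutral' → inner[quarter >= 2] → G
game_id=78: venue='away' → inner[ELSE] → B
game_id=79: venue='neutral' → inner[quarter >= 3] → A
game_id=80: venue='away' → inner[ELSE] → B
game_id=81: venue='home' → outer ELSE → other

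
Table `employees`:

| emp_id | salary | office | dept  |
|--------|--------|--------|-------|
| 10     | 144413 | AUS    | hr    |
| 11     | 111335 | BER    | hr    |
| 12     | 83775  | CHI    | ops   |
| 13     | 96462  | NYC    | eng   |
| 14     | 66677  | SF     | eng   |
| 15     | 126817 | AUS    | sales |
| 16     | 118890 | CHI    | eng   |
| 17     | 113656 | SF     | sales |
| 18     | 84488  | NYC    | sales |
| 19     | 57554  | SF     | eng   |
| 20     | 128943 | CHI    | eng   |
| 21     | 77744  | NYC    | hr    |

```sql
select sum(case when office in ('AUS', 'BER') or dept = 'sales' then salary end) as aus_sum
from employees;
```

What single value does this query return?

emp_id=10: ✓ → 144413
emp_id=11: ✓ → 111335
emp_id=12: ✗
emp_id=13: ✗
emp_id=14: ✗
emp_id=15: ✓ → 126817
emp_id=16: ✗
emp_id=17: ✓ → 113656
emp_id=18: ✓ → 84488
emp_id=19: ✗
emp_id=20: ✗
emp_id=21: ✗
aus_sum = 144413 + 111335 + 126817 + 113656 + 84488 = 580709

580709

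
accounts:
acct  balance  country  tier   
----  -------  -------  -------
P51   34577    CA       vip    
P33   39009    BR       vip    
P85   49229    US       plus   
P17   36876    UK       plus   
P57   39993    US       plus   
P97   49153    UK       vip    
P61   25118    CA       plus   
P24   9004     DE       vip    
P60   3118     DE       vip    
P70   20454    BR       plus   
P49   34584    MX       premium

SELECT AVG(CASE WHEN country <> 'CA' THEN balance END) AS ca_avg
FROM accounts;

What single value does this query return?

31268.8888888889

acct=P51: ✗
acct=P33: ✓ → 39009
acct=P85: ✓ → 49229
acct=P17: ✓ → 36876
acct=P57: ✓ → 39993
acct=P97: ✓ → 49153
acct=P61: ✗
acct=P24: ✓ → 9004
acct=P60: ✓ → 3118
acct=P70: ✓ → 20454
acct=P49: ✓ → 34584
ca_avg = (39009 + 49229 + 36876 + 39993 + 49153 + 9004 + 3118 + 20454 + 34584) / 9 = 31268.8888888889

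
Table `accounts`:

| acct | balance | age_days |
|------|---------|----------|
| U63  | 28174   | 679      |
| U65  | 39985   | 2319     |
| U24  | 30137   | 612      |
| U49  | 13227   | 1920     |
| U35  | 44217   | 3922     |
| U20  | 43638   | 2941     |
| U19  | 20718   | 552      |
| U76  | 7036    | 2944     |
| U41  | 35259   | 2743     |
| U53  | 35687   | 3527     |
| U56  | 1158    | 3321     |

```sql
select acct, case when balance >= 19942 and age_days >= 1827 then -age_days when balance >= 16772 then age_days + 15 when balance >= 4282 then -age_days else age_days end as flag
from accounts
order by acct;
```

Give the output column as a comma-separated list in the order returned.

567, -2941, 627, -3922, -2743, -1920, -3527, 3321, 694, -2319, -2944

acct=U19: balance >= 16772 → 567
acct=U20: balance >= 19942 and age_days >= 1827 → -2941
acct=U24: balance >= 16772 → 627
acct=U35: balance >= 19942 and age_days >= 1827 → -3922
acct=U41: balance >= 19942 and age_days >= 1827 → -2743
acct=U49: balance >= 4282 → -1920
acct=U53: balance >= 19942 and age_days >= 1827 → -3527
acct=U56: ELSE → 3321
acct=U63: balance >= 16772 → 694
acct=U65: balance >= 19942 and age_days >= 1827 → -2319
acct=U76: balance >= 4282 → -2944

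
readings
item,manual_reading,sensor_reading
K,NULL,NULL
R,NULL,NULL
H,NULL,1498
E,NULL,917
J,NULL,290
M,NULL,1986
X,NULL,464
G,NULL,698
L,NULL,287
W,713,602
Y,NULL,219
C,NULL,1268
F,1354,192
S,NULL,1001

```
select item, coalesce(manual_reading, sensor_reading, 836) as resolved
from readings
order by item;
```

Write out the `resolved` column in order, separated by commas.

item=C: manual_reading=NULL, sensor_reading=1268 → 1268
item=E: manual_reading=NULL, sensor_reading=917 → 917
item=F: manual_reading=1354 → 1354
item=G: manual_reading=NULL, sensor_reading=698 → 698
item=H: manual_reading=NULL, sensor_reading=1498 → 1498
item=J: manual_reading=NULL, sensor_reading=290 → 290
item=K: manual_reading=NULL, sensor_reading=NULL, → literal 836 → 836
item=L: manual_reading=NULL, sensor_reading=287 → 287
item=M: manual_reading=NULL, sensor_reading=1986 → 1986
item=R: manual_reading=NULL, sensor_reading=NULL, → literal 836 → 836
item=S: manual_reading=NULL, sensor_reading=1001 → 1001
item=W: manual_reading=713 → 713
item=X: manual_reading=NULL, sensor_reading=464 → 464
item=Y: manual_reading=NULL, sensor_reading=219 → 219

1268, 917, 1354, 698, 1498, 290, 836, 287, 1986, 836, 1001, 713, 464, 219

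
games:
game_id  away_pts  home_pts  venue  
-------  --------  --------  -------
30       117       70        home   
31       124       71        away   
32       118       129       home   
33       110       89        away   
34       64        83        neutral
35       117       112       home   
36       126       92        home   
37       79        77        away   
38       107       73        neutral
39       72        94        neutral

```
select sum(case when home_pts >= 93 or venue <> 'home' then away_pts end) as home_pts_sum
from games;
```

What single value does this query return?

791

game_id=30: ✗
game_id=31: ✓ → 124
game_id=32: ✓ → 118
game_id=33: ✓ → 110
game_id=34: ✓ → 64
game_id=35: ✓ → 117
game_id=36: ✗
game_id=37: ✓ → 79
game_id=38: ✓ → 107
game_id=39: ✓ → 72
home_pts_sum = 124 + 118 + 110 + 64 + 117 + 79 + 107 + 72 = 791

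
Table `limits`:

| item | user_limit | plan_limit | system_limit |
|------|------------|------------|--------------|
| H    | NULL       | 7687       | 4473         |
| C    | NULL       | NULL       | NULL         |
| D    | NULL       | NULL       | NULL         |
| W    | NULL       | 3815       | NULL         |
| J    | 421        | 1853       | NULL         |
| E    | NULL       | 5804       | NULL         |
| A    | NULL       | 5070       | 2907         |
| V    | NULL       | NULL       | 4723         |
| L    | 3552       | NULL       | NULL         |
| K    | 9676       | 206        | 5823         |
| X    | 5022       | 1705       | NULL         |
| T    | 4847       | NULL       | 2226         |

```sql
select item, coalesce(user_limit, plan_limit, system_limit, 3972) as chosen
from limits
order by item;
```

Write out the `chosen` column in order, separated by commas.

item=A: user_limit=NULL, plan_limit=5070 → 5070
item=C: user_limit=NULL, plan_limit=NULL, system_limit=NULL, → literal 3972 → 3972
item=D: user_limit=NULL, plan_limit=NULL, system_limit=NULL, → literal 3972 → 3972
item=E: user_limit=NULL, plan_limit=5804 → 5804
item=H: user_limit=NULL, plan_limit=7687 → 7687
item=J: user_limit=421 → 421
item=K: user_limit=9676 → 9676
item=L: user_limit=3552 → 3552
item=T: user_limit=4847 → 4847
item=V: user_limit=NULL, plan_limit=NULL, system_limit=4723 → 4723
item=W: user_limit=NULL, plan_limit=3815 → 3815
item=X: user_limit=5022 → 5022

5070, 3972, 3972, 5804, 7687, 421, 9676, 3552, 4847, 4723, 3815, 5022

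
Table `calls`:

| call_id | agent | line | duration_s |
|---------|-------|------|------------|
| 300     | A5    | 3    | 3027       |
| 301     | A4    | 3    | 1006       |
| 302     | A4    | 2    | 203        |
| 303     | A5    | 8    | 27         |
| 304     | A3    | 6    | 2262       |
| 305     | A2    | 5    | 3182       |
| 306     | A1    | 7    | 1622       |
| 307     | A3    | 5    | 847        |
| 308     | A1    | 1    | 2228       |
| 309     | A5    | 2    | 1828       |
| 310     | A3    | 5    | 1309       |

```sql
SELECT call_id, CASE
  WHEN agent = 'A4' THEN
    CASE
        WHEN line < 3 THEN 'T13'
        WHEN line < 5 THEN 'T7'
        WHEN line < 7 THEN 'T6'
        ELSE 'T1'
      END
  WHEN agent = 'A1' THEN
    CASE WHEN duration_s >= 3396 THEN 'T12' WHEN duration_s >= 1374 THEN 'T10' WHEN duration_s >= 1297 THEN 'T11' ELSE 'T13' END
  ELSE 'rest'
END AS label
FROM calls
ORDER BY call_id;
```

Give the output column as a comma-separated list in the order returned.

call_id=300: agent='A5' → outer ELSE → rest
call_id=301: agent='A4' → inner[line < 5] → T7
call_id=302: agent='A4' → inner[line < 3] → T13
call_id=303: agent='A5' → outer ELSE → rest
call_id=304: agent='A3' → outer ELSE → rest
call_id=305: agent='A2' → outer ELSE → rest
call_id=306: agent='A1' → inner[duration_s >= 1374] → T10
call_id=307: agent='A3' → outer ELSE → rest
call_id=308: agent='A1' → inner[duration_s >= 1374] → T10
call_id=309: agent='A5' → outer ELSE → rest
call_id=310: agent='A3' → outer ELSE → rest

rest, T7, T13, rest, rest, rest, T10, rest, T10, rest, rest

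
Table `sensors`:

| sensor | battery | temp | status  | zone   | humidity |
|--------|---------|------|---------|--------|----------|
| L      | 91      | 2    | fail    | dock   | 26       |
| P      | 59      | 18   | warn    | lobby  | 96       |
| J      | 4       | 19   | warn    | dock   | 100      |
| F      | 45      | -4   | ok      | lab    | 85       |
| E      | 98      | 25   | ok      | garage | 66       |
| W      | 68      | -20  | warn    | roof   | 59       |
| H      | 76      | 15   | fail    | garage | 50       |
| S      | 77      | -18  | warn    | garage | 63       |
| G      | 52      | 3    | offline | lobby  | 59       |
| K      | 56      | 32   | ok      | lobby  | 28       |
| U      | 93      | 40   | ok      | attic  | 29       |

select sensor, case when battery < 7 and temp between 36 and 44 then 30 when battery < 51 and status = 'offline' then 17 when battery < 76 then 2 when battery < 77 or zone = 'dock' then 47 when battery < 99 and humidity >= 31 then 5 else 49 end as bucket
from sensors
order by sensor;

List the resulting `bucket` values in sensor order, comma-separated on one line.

sensor=E: battery < 99 and humidity >= 31 → 5
sensor=F: battery < 76 → 2
sensor=G: battery < 76 → 2
sensor=H: battery < 77 or zone = 'dock' → 47
sensor=J: battery < 76 → 2
sensor=K: battery < 76 → 2
sensor=L: battery < 77 or zone = 'dock' → 47
sensor=P: battery < 76 → 2
sensor=S: battery < 99 and humidity >= 31 → 5
sensor=U: ELSE → 49
sensor=W: battery < 76 → 2

5, 2, 2, 47, 2, 2, 47, 2, 5, 49, 2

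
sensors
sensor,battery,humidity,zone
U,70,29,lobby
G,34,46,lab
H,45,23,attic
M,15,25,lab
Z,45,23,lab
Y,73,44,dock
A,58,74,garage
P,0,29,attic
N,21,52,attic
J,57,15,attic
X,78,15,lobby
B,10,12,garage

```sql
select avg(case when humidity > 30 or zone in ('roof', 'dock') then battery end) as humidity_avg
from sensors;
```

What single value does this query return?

46.5

sensor=U: ✗
sensor=G: ✓ → 34
sensor=H: ✗
sensor=M: ✗
sensor=Z: ✗
sensor=Y: ✓ → 73
sensor=A: ✓ → 58
sensor=P: ✗
sensor=N: ✓ → 21
sensor=J: ✗
sensor=X: ✗
sensor=B: ✗
humidity_avg = (34 + 73 + 58 + 21) / 4 = 46.5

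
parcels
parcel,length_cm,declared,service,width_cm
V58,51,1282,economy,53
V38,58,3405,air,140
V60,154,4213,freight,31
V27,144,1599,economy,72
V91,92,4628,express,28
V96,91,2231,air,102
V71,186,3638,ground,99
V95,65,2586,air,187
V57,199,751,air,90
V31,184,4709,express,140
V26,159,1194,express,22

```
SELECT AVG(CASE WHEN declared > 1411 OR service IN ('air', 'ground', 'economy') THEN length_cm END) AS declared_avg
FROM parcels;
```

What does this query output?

parcel=V58: ✓ → 51
parcel=V38: ✓ → 58
parcel=V60: ✓ → 154
parcel=V27: ✓ → 144
parcel=V91: ✓ → 92
parcel=V96: ✓ → 91
parcel=V71: ✓ → 186
parcel=V95: ✓ → 65
parcel=V57: ✓ → 199
parcel=V31: ✓ → 184
parcel=V26: ✗
declared_avg = (51 + 58 + 154 + 144 + 92 + 91 + 186 + 65 + 199 + 184) / 10 = 122.4

122.4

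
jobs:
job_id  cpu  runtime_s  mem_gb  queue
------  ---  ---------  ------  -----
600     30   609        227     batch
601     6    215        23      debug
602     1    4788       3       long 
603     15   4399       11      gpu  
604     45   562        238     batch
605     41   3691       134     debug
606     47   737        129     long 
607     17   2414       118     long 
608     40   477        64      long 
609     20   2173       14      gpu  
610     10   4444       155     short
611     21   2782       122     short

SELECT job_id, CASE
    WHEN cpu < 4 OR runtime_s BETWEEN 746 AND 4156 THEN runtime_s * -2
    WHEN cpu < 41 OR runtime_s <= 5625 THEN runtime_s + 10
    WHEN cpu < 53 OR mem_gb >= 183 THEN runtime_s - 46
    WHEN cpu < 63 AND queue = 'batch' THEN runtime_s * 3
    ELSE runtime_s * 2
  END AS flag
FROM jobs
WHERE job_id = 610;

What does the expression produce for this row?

job_id = 610: cpu=10, runtime_s=4444, mem_gb=155, queue=short.
cpu < 4 OR runtime_s BETWEEN 746 AND 4156 → false
cpu < 41 OR runtime_s <= 5625 → true → 4454

4454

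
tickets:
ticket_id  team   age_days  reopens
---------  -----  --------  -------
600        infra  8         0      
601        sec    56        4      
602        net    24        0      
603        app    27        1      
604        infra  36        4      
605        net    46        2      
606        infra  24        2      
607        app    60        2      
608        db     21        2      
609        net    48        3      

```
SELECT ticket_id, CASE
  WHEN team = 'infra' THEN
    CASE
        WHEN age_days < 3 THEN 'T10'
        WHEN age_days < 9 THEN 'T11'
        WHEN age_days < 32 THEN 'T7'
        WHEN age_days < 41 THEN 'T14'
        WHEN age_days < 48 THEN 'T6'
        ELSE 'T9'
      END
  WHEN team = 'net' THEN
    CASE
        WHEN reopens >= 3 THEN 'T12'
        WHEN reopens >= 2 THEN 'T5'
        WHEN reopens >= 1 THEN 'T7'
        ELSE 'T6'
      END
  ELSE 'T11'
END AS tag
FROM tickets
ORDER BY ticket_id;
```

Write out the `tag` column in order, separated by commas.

ticket_id=600: team='infra' → inner[age_days < 9] → T11
ticket_id=601: team='sec' → outer ELSE → T11
ticket_id=602: team='net' → inner[ELSE] → T6
ticket_id=603: team='app' → outer ELSE → T11
ticket_id=604: team='infra' → inner[age_days < 41] → T14
ticket_id=605: team='net' → inner[reopens >= 2] → T5
ticket_id=606: team='infra' → inner[age_days < 32] → T7
ticket_id=607: team='app' → outer ELSE → T11
ticket_id=608: team='db' → outer ELSE → T11
ticket_id=609: team='net' → inner[reopens >= 3] → T12

T11, T11, T6, T11, T14, T5, T7, T11, T11, T12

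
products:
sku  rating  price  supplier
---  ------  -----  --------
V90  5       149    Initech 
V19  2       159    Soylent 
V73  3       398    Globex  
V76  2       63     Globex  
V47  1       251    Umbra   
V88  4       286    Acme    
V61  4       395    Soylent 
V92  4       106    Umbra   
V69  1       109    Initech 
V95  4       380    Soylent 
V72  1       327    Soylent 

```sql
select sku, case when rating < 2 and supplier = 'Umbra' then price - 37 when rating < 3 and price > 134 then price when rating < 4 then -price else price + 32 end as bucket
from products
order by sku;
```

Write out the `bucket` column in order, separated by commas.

sku=V19: rating < 3 and price > 134 → 159
sku=V47: rating < 2 and supplier = 'Umbra' → 214
sku=V61: ELSE → 427
sku=V69: rating < 4 → -109
sku=V72: rating < 3 and price > 134 → 327
sku=V73: rating < 4 → -398
sku=V76: rating < 4 → -63
sku=V88: ELSE → 318
sku=V90: ELSE → 181
sku=V92: ELSE → 138
sku=V95: ELSE → 412

159, 214, 427, -109, 327, -398, -63, 318, 181, 138, 412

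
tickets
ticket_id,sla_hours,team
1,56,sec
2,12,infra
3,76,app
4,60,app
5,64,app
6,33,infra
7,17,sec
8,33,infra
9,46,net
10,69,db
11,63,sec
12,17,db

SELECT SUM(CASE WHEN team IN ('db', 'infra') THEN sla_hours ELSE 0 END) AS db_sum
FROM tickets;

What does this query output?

164

ticket_id=1: ✗
ticket_id=2: ✓ → 12
ticket_id=3: ✗
ticket_id=4: ✗
ticket_id=5: ✗
ticket_id=6: ✓ → 33
ticket_id=7: ✗
ticket_id=8: ✓ → 33
ticket_id=9: ✗
ticket_id=10: ✓ → 69
ticket_id=11: ✗
ticket_id=12: ✓ → 17
db_sum = 12 + 33 + 33 + 69 + 17 = 164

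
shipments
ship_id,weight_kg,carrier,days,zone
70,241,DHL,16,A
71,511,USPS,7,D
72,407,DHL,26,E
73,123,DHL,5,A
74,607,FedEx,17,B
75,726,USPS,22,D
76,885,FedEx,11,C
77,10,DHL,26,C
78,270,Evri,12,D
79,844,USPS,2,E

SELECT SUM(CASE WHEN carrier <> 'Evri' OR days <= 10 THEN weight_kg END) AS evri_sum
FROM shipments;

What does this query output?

4354

ship_id=70: ✓ → 241
ship_id=71: ✓ → 511
ship_id=72: ✓ → 407
ship_id=73: ✓ → 123
ship_id=74: ✓ → 607
ship_id=75: ✓ → 726
ship_id=76: ✓ → 885
ship_id=77: ✓ → 10
ship_id=78: ✗
ship_id=79: ✓ → 844
evri_sum = 241 + 511 + 407 + 123 + 607 + 726 + 885 + 10 + 844 = 4354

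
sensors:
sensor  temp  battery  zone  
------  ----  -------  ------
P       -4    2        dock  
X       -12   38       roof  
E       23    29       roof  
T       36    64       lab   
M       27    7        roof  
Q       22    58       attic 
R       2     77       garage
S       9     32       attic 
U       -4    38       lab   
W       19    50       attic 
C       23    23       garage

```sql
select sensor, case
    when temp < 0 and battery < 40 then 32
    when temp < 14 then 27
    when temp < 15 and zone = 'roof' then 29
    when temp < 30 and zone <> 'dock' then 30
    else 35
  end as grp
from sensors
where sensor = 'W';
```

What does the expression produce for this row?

sensor = W: temp=19, battery=50, zone=attic.
temp < 0 and battery < 40 → false
temp < 14 → false
temp < 15 and zone = 'roof' → false
temp < 30 and zone <> 'dock' → true → 30

30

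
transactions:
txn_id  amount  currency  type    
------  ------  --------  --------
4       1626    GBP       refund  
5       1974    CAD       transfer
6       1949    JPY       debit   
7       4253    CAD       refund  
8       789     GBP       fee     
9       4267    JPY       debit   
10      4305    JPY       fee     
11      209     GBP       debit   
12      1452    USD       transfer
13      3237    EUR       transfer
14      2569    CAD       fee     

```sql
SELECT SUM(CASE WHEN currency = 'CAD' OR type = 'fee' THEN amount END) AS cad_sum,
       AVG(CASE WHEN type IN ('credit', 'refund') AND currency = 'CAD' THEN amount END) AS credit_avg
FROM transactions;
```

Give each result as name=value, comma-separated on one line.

cad_sum=13890, credit_avg=4253

[cad_sum: currency = 'CAD' OR type = 'fee']
txn_id=4: ✗
txn_id=5: ✓ → 1974
txn_id=6: ✗
txn_id=7: ✓ → 4253
txn_id=8: ✓ → 789
txn_id=9: ✗
txn_id=10: ✓ → 4305
txn_id=11: ✗
txn_id=12: ✗
txn_id=13: ✗
txn_id=14: ✓ → 2569
cad_sum = 1974 + 4253 + 789 + 4305 + 2569 = 13890
—
[credit_avg: type IN ('credit', 'refund') AND currency = 'CAD']
txn_id=4: ✗
txn_id=5: ✗
txn_id=6: ✗
txn_id=7: ✓ → 4253
txn_id=8: ✗
txn_id=9: ✗
txn_id=10: ✗
txn_id=11: ✗
txn_id=12: ✗
txn_id=13: ✗
txn_id=14: ✗
credit_avg = 4253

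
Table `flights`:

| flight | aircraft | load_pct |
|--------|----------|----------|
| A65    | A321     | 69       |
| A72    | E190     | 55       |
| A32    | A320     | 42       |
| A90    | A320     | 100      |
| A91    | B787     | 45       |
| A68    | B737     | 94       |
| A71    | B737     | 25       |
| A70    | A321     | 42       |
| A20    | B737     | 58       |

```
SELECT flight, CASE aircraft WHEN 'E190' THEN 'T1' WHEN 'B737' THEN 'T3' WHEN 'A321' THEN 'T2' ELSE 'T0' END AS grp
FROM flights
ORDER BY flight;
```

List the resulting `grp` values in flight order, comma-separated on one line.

T3, T0, T2, T3, T2, T3, T1, T0, T0

flight=A20: aircraft='B737' → T3
flight=A32: ELSE → T0
flight=A65: aircraft='A321' → T2
flight=A68: aircraft='B737' → T3
flight=A70: aircraft='A321' → T2
flight=A71: aircraft='B737' → T3
flight=A72: aircraft='E190' → T1
flight=A90: ELSE → T0
flight=A91: ELSE → T0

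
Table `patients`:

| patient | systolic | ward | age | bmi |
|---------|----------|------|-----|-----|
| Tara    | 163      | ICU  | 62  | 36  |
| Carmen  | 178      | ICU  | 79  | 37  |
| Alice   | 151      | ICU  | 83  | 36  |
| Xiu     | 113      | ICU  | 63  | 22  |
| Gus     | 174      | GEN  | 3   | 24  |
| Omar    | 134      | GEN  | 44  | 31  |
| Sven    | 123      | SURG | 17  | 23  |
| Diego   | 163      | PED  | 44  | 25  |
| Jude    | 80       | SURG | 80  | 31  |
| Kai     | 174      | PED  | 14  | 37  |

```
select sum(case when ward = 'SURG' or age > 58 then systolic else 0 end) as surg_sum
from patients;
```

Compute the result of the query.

808

patient=Tara: ✓ → 163
patient=Carmen: ✓ → 178
patient=Alice: ✓ → 151
patient=Xiu: ✓ → 113
patient=Gus: ✗
patient=Omar: ✗
patient=Sven: ✓ → 123
patient=Diego: ✗
patient=Jude: ✓ → 80
patient=Kai: ✗
surg_sum = 163 + 178 + 151 + 113 + 123 + 80 = 808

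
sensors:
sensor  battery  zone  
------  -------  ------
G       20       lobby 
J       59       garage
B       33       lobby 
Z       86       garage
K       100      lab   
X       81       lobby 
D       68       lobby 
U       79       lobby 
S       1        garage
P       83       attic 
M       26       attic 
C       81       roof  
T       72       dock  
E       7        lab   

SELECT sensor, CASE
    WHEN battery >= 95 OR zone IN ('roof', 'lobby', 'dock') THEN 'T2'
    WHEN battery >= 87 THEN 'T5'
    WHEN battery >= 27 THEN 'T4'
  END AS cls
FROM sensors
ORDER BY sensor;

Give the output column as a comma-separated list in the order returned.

T2, T2, T2, NULL, T2, T4, T2, NULL, T4, NULL, T2, T2, T2, T4

sensor=B: battery >= 95 OR zone IN ('roof', 'lobby', 'dock') → T2
sensor=C: battery >= 95 OR zone IN ('roof', 'lobby', 'dock') → T2
sensor=D: battery >= 95 OR zone IN ('roof', 'lobby', 'dock') → T2
sensor=E: (no match → NULL) → NULL
sensor=G: battery >= 95 OR zone IN ('roof', 'lobby', 'dock') → T2
sensor=J: battery >= 27 → T4
sensor=K: battery >= 95 OR zone IN ('roof', 'lobby', 'dock') → T2
sensor=M: (no match → NULL) → NULL
sensor=P: battery >= 27 → T4
sensor=S: (no match → NULL) → NULL
sensor=T: battery >= 95 OR zone IN ('roof', 'lobby', 'dock') → T2
sensor=U: battery >= 95 OR zone IN ('roof', 'lobby', 'dock') → T2
sensor=X: battery >= 95 OR zone IN ('roof', 'lobby', 'dock') → T2
sensor=Z: battery >= 27 → T4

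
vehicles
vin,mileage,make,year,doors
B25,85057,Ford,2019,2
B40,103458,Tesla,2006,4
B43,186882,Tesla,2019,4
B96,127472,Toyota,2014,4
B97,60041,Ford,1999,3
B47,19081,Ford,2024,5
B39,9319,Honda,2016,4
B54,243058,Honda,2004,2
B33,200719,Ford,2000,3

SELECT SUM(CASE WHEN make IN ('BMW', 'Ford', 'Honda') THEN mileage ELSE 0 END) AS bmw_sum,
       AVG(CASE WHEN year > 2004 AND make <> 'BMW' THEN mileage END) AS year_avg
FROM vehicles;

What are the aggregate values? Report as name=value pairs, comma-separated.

[bmw_sum: make IN ('BMW', 'Ford', 'Honda')]
vin=B25: ✓ → 85057
vin=B40: ✗
vin=B43: ✗
vin=B96: ✗
vin=B97: ✓ → 60041
vin=B47: ✓ → 19081
vin=B39: ✓ → 9319
vin=B54: ✓ → 243058
vin=B33: ✓ → 200719
bmw_sum = 85057 + 60041 + 19081 + 9319 + 243058 + 200719 = 617275
—
[year_avg: year > 2004 AND make <> 'BMW']
vin=B25: ✓ → 85057
vin=B40: ✓ → 103458
vin=B43: ✓ → 186882
vin=B96: ✓ → 127472
vin=B97: ✗
vin=B47: ✓ → 19081
vin=B39: ✓ → 9319
vin=B54: ✗
vin=B33: ✗
year_avg = (85057 + 103458 + 186882 + 127472 + 19081 + 9319) / 6 = 88544.8333333333

bmw_sum=617275, year_avg=88544.8333333333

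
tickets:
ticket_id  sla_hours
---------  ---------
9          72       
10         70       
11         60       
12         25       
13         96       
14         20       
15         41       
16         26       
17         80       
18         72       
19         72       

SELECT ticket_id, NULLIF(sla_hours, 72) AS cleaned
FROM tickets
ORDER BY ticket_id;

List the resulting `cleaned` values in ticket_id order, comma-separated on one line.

ticket_id=9: sla_hours=72 vs 72: equal → NULL
ticket_id=10: sla_hours=70 vs 72: differ → 70
ticket_id=11: sla_hours=60 vs 72: differ → 60
ticket_id=12: sla_hours=25 vs 72: differ → 25
ticket_id=13: sla_hours=96 vs 72: differ → 96
ticket_id=14: sla_hours=20 vs 72: differ → 20
ticket_id=15: sla_hours=41 vs 72: differ → 41
ticket_id=16: sla_hours=26 vs 72: differ → 26
ticket_id=17: sla_hours=80 vs 72: differ → 80
ticket_id=18: sla_hours=72 vs 72: equal → NULL
ticket_id=19: sla_hours=72 vs 72: equal → NULL

NULL, 70, 60, 25, 96, 20, 41, 26, 80, NULL, NULL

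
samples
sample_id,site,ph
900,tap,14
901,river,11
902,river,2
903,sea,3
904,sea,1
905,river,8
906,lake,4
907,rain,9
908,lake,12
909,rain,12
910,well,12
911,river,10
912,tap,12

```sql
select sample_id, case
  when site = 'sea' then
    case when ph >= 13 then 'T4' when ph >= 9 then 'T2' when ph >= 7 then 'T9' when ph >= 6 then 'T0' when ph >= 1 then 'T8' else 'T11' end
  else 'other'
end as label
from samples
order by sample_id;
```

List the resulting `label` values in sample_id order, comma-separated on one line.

sample_id=900: site='tap' → outer ELSE → other
sample_id=901: site='river' → outer ELSE → other
sample_id=902: site='river' → outer ELSE → other
sample_id=903: site='sea' → inner[ph >= 1] → T8
sample_id=904: site='sea' → inner[ph >= 1] → T8
sample_id=905: site='river' → outer ELSE → other
sample_id=906: site='lake' → outer ELSE → other
sample_id=907: site='rain' → outer ELSE → other
sample_id=908: site='lake' → outer ELSE → other
sample_id=909: site='rain' → outer ELSE → other
sample_id=910: site='well' → outer ELSE → other
sample_id=911: site='river' → outer ELSE → other
sample_id=912: site='tap' → outer ELSE → other

other, other, other, T8, T8, other, other, other, other, other, other, other, other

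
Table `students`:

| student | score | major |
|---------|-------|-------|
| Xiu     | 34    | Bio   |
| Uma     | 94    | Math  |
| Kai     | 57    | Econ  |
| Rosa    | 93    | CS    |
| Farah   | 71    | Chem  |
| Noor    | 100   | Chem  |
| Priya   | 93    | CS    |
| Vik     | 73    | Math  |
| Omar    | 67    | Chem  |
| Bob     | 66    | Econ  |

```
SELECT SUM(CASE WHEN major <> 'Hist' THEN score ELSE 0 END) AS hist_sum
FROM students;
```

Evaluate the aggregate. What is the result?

748

student=Xiu: ✓ → 34
student=Uma: ✓ → 94
student=Kai: ✓ → 57
student=Rosa: ✓ → 93
student=Farah: ✓ → 71
student=Noor: ✓ → 100
student=Priya: ✓ → 93
student=Vik: ✓ → 73
student=Omar: ✓ → 67
student=Bob: ✓ → 66
hist_sum = 34 + 94 + 57 + 93 + 71 + 100 + 93 + 73 + 67 + 66 = 748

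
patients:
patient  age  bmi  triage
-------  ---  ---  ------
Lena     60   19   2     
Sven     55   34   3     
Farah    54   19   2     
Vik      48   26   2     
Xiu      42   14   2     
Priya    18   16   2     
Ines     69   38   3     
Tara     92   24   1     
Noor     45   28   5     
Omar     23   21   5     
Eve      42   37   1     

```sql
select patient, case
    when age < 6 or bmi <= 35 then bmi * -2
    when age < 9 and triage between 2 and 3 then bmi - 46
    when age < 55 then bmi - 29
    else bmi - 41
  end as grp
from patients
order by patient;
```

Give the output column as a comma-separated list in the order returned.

patient=Eve: age < 55 → 8
patient=Farah: age < 6 or bmi <= 35 → -38
patient=Ines: ELSE → -3
patient=Lena: age < 6 or bmi <= 35 → -38
patient=Noor: age < 6 or bmi <= 35 → -56
patient=Omar: age < 6 or bmi <= 35 → -42
patient=Priya: age < 6 or bmi <= 35 → -32
patient=Sven: age < 6 or bmi <= 35 → -68
patient=Tara: age < 6 or bmi <= 35 → -48
patient=Vik: age < 6 or bmi <= 35 → -52
patient=Xiu: age < 6 or bmi <= 35 → -28

8, -38, -3, -38, -56, -42, -32, -68, -48, -52, -28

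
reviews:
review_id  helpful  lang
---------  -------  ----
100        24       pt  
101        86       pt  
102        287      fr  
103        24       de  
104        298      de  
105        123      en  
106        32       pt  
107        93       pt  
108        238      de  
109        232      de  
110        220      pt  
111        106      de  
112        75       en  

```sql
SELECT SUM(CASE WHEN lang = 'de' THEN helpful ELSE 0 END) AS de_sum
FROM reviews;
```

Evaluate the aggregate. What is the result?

898

review_id=100: ✗
review_id=101: ✗
review_id=102: ✗
review_id=103: ✓ → 24
review_id=104: ✓ → 298
review_id=105: ✗
review_id=106: ✗
review_id=107: ✗
review_id=108: ✓ → 238
review_id=109: ✓ → 232
review_id=110: ✗
review_id=111: ✓ → 106
review_id=112: ✗
de_sum = 24 + 298 + 238 + 232 + 106 = 898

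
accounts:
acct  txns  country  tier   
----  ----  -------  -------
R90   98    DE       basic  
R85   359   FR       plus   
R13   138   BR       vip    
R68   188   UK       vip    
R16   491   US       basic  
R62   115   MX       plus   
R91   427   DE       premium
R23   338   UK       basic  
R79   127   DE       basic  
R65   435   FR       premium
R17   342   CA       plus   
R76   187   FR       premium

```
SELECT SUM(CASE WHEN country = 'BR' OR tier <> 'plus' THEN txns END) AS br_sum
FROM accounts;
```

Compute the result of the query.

acct=R90: ✓ → 98
acct=R85: ✗
acct=R13: ✓ → 138
acct=R68: ✓ → 188
acct=R16: ✓ → 491
acct=R62: ✗
acct=R91: ✓ → 427
acct=R23: ✓ → 338
acct=R79: ✓ → 127
acct=R65: ✓ → 435
acct=R17: ✗
acct=R76: ✓ → 187
br_sum = 98 + 138 + 188 + 491 + 427 + 338 + 127 + 435 + 187 = 2429

2429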